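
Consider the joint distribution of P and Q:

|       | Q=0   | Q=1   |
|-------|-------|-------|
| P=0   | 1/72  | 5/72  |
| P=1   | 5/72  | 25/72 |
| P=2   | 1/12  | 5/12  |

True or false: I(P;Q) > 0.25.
Marginal P(P) (row sums):
  P(P=0) = 1/72 + 5/72 = 1/12
  P(P=1) = 5/72 + 25/72 = 5/12
  P(P=2) = 1/12 + 5/12 = 1/2
Marginal P(Q) (column sums):
  P(Q=0) = 1/72 + 5/72 + 1/12 = 1/6
  P(Q=1) = 5/72 + 25/72 + 5/12 = 5/6

H(P) = -[(1/12)·log₂(1/12) + (5/12)·log₂(5/12) + (1/2)·log₂(1/2)]
  = 0.2987 + 0.5263 + 0.5000
  = 1.3250 bits
H(Q) = -[(1/6)·log₂(1/6) + (5/6)·log₂(5/6)]
  = 0.4308 + 0.2192
  = 0.6500 bits
H(P,Q) = -[(1/72)·log₂(1/72) + (5/72)·log₂(5/72) + (5/72)·log₂(5/72) + (25/72)·log₂(25/72) + (1/12)·log₂(1/12) + (5/12)·log₂(5/12)]
  = 0.0857 + 0.2672 + 0.2672 + 0.5299 + 0.2987 + 0.5263
  = 1.9750 bits

I(P;Q) = H(P) + H(Q) - H(P,Q)
  = 1.3250 + 0.6500 - 1.9750
  = 0.0000 bits

False. I(P;Q) = 0.0000 bits, which is ≤ 0.25 bits.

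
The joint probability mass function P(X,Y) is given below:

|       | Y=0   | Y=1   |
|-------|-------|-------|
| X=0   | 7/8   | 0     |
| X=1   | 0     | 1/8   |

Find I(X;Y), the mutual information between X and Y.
Marginal P(X) (row sums):
  P(X=0) = 7/8 + 0 = 7/8
  P(X=1) = 0 + 1/8 = 1/8
Marginal P(Y) (column sums):
  P(Y=0) = 7/8 + 0 = 7/8
  P(Y=1) = 0 + 1/8 = 1/8

H(X) = -[(7/8)·log₂(7/8) + (1/8)·log₂(1/8)]
  = 0.1686 + 0.3750
  = 0.5436 bits
H(Y) = -[(7/8)·log₂(7/8) + (1/8)·log₂(1/8)]
  = 0.1686 + 0.3750
  = 0.5436 bits
H(X,Y) = -[(7/8)·log₂(7/8) + (1/8)·log₂(1/8)]
  = 0.1686 + 0.3750
  = 0.5436 bits

I(X;Y) = H(X) + H(Y) - H(X,Y)
  = 0.5436 + 0.5436 - 0.5436
  = 0.5436 bits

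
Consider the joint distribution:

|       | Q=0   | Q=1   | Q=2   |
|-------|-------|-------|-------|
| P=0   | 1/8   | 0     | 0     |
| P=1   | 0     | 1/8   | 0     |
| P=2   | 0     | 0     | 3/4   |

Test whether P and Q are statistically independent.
Marginal P(P) (row sums):
  P(P=0) = 1/8 + 0 + 0 = 1/8
  P(P=1) = 0 + 1/8 + 0 = 1/8
  P(P=2) = 0 + 0 + 3/4 = 3/4
Marginal P(Q) (column sums):
  P(Q=0) = 1/8 + 0 + 0 = 1/8
  P(Q=1) = 0 + 1/8 + 0 = 1/8
  P(Q=2) = 0 + 0 + 3/4 = 3/4

P and Q are independent iff P(P=i,Q=j) = P(P=i)·P(Q=j) for every cell.
  P(P=0)·P(Q=0) = 1/8 × 1/8 = 1/64, but P(P=0,Q=0) = 1/8 ✗

No, P and Q are not independent. Quantitatively, I(P;Q) > 0:

H(P) = -[(1/8)·log₂(1/8) + (1/8)·log₂(1/8) + (3/4)·log₂(3/4)]
  = 0.3750 + 0.3750 + 0.3113
  = 1.0613 bits
H(Q) = -[(1/8)·log₂(1/8) + (1/8)·log₂(1/8) + (3/4)·log₂(3/4)]
  = 0.3750 + 0.3750 + 0.3113
  = 1.0613 bits
H(P,Q) = -[(1/8)·log₂(1/8) + (1/8)·log₂(1/8) + (3/4)·log₂(3/4)]
  = 0.3750 + 0.3750 + 0.3113
  = 1.0613 bits
I(P;Q) = H(P) + H(Q) - H(P,Q) = 1.0613 + 1.0613 - 1.0613 = 1.0613 bits > 0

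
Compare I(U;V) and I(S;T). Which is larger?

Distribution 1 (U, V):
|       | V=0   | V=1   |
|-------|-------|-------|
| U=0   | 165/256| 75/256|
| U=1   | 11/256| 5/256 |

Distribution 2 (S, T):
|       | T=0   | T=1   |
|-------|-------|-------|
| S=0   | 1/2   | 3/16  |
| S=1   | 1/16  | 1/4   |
Distribution 1 (U, V):
Marginal P(U) (row sums):
  P(U=0) = 165/256 + 75/256 = 15/16
  P(U=1) = 11/256 + 5/256 = 1/16
Marginal P(V) (column sums):
  P(V=0) = 165/256 + 11/256 = 11/16
  P(V=1) = 75/256 + 5/256 = 5/16

H(U) = -[(15/16)·log₂(15/16) + (1/16)·log₂(1/16)]
  = 0.0873 + 0.2500
  = 0.3373 bits
H(V) = -[(11/16)·log₂(11/16) + (5/16)·log₂(5/16)]
  = 0.3716 + 0.5244
  = 0.8960 bits
H(U,V) = -[(165/256)·log₂(165/256) + (75/256)·log₂(75/256) + (11/256)·log₂(11/256) + (5/256)·log₂(5/256)]
  = 0.4084 + 0.5189 + 0.1951 + 0.1109
  = 1.2333 bits

I(U;V) = H(U) + H(V) - H(U,V)
  = 0.3373 + 0.8960 - 1.2333
  = 0.0000 bits

Distribution 2 (S, T):
Marginal P(S) (row sums):
  P(S=0) = 1/2 + 3/16 = 11/16
  P(S=1) = 1/16 + 1/4 = 5/16
Marginal P(T) (column sums):
  P(T=0) = 1/2 + 1/16 = 9/16
  P(T=1) = 3/16 + 1/4 = 7/16

H(S) = -[(11/16)·log₂(11/16) + (5/16)·log₂(5/16)]
  = 0.3716 + 0.5244
  = 0.8960 bits
H(T) = -[(9/16)·log₂(9/16) + (7/16)·log₂(7/16)]
  = 0.4669 + 0.5218
  = 0.9887 bits
H(S,T) = -[(1/2)·log₂(1/2) + (3/16)·log₂(3/16) + (1/16)·log₂(1/16) + (1/4)·log₂(1/4)]
  = 0.5000 + 0.4528 + 0.2500 + 0.5000
  = 1.7028 bits

I(S;T) = H(S) + H(T) - H(S,T)
  = 0.8960 + 0.9887 - 1.7028
  = 0.1819 bits

I(S;T) = 0.1819 bits > I(U;V) = 0.0000 bits, so (S, T) has the higher mutual information (stronger dependence).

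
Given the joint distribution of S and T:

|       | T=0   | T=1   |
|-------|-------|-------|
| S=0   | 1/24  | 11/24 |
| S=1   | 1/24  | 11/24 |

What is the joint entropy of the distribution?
H(S,T) = -Σ P(S,T) log₂ P(S,T), summed over the non-zero cells:
H(S,T) = -[(1/24)·log₂(1/24) + (11/24)·log₂(11/24) + (1/24)·log₂(1/24) + (11/24)·log₂(11/24)]
  = 0.1910 + 0.5159 + 0.1910 + 0.5159
  = 1.4138 bits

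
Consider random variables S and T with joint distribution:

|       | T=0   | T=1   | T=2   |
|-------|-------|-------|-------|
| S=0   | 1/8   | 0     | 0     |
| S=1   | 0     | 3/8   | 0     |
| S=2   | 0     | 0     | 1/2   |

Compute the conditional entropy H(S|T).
Marginal P(T) (column sums):
  P(T=0) = 1/8 + 0 + 0 = 1/8
  P(T=1) = 0 + 3/8 + 0 = 3/8
  P(T=2) = 0 + 0 + 1/2 = 1/2

H(S|T) = -Σ P(S,T)·log₂ P(S|T), where P(S|T) = P(S,T) / P(T)
  (cells with P(S,T) = 0 contribute 0)
  (S=0,T=0): P(S|T) = (1/8)/(1/8) = 1;  -(1/8)·log₂(1) = 0.0000
  (S=1,T=1): P(S|T) = (3/8)/(3/8) = 1;  -(3/8)·log₂(1) = 0.0000
  (S=2,T=2): P(S|T) = (1/2)/(1/2) = 1;  -(1/2)·log₂(1) = 0.0000
H(S|T) = 0.0000 + 0.0000 + 0.0000
  = 0.0000 bits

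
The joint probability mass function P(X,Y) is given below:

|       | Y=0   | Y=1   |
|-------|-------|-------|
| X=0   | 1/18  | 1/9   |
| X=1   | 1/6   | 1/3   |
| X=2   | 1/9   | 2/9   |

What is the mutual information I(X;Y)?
Marginal P(X) (row sums):
  P(X=0) = 1/18 + 1/9 = 1/6
  P(X=1) = 1/6 + 1/3 = 1/2
  P(X=2) = 1/9 + 2/9 = 1/3
Marginal P(Y) (column sums):
  P(Y=0) = 1/18 + 1/6 + 1/9 = 1/3
  P(Y=1) = 1/9 + 1/3 + 2/9 = 2/3

H(X) = -[(1/6)·log₂(1/6) + (1/2)·log₂(1/2) + (1/3)·log₂(1/3)]
  = 0.4308 + 0.5000 + 0.5283
  = 1.4591 bits
H(Y) = -[(1/3)·log₂(1/3) + (2/3)·log₂(2/3)]
  = 0.5283 + 0.3900
  = 0.9183 bits
H(X,Y) = -[(1/18)·log₂(1/18) + (1/9)·log₂(1/9) + (1/6)·log₂(1/6) + (1/3)·log₂(1/3) + (1/9)·log₂(1/9) + (2/9)·log₂(2/9)]
  = 0.2317 + 0.3522 + 0.4308 + 0.5283 + 0.3522 + 0.4822
  = 2.3774 bits

I(X;Y) = H(X) + H(Y) - H(X,Y)
  = 1.4591 + 0.9183 - 2.3774
  = 0.0000 bits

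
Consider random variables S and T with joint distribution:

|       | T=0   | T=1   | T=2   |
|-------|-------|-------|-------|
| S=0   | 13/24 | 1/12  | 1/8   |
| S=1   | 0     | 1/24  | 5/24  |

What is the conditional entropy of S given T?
Marginal P(T) (column sums):
  P(T=0) = 13/24 + 0 = 13/24
  P(T=1) = 1/12 + 1/24 = 1/8
  P(T=2) = 1/8 + 5/24 = 1/3

H(S|T) = -Σ P(S,T)·log₂ P(S|T), where P(S|T) = P(S,T) / P(T)
  (cells with P(S,T) = 0 contribute 0)
  (S=0,T=0): P(S|T) = (13/24)/(13/24) = 1;  -(13/24)·log₂(1) = 0.0000
  (S=0,T=1): P(S|T) = (1/12)/(1/8) = 2/3;  -(1/12)·log₂(2/3) = 0.0487
  (S=0,T=2): P(S|T) = (1/8)/(1/3) = 3/8;  -(1/8)·log₂(3/8) = 0.1769
  (S=1,T=1): P(S|T) = (1/24)/(1/8) = 1/3;  -(1/24)·log₂(1/3) = 0.0660
  (S=1,T=2): P(S|T) = (5/24)/(1/3) = 5/8;  -(5/24)·log₂(5/8) = 0.1413
H(S|T) = 0.0000 + 0.0487 + 0.1769 + 0.0660 + 0.1413
  = 0.4329 bits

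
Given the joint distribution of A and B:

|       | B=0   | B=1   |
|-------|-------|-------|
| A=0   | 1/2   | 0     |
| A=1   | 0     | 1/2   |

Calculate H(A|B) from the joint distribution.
Marginal P(B) (column sums):
  P(B=0) = 1/2 + 0 = 1/2
  P(B=1) = 0 + 1/2 = 1/2

H(A|B) = -Σ P(A,B)·log₂ P(A|B), where P(A|B) = P(A,B) / P(B)
  (cells with P(A,B) = 0 contribute 0)
  (A=0,B=0): P(A|B) = (1/2)/(1/2) = 1;  -(1/2)·log₂(1) = 0.0000
  (A=1,B=1): P(A|B) = (1/2)/(1/2) = 1;  -(1/2)·log₂(1) = 0.0000
H(A|B) = 0.0000 + 0.0000
  = 0.0000 bits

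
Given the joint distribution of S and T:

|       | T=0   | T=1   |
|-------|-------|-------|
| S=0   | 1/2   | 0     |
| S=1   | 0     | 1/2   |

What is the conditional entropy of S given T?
Marginal P(T) (column sums):
  P(T=0) = 1/2 + 0 = 1/2
  P(T=1) = 0 + 1/2 = 1/2

H(S|T) = -Σ P(S,T)·log₂ P(S|T), where P(S|T) = P(S,T) / P(T)
  (cells with P(S,T) = 0 contribute 0)
  (S=0,T=0): P(S|T) = (1/2)/(1/2) = 1;  -(1/2)·log₂(1) = 0.0000
  (S=1,T=1): P(S|T) = (1/2)/(1/2) = 1;  -(1/2)·log₂(1) = 0.0000
H(S|T) = 0.0000 + 0.0000
  = 0.0000 bits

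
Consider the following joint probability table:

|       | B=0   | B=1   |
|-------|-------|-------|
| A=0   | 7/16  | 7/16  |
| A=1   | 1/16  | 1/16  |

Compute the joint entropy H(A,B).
H(A,B) = -Σ P(A,B) log₂ P(A,B), summed over the non-zero cells:
H(A,B) = -[(7/16)·log₂(7/16) + (7/16)·log₂(7/16) + (1/16)·log₂(1/16) + (1/16)·log₂(1/16)]
  = 0.5218 + 0.5218 + 0.2500 + 0.2500
  = 1.5436 bits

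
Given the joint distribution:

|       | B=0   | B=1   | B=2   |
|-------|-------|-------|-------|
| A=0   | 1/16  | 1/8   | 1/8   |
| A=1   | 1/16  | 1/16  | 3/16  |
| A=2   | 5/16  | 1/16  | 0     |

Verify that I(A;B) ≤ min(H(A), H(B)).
Marginal P(A) (row sums):
  P(A=0) = 1/16 + 1/8 + 1/8 = 5/16
  P(A=1) = 1/16 + 1/16 + 3/16 = 5/16
  P(A=2) = 5/16 + 1/16 + 0 = 3/8
Marginal P(B) (column sums):
  P(B=0) = 1/16 + 1/16 + 5/16 = 7/16
  P(B=1) = 1/8 + 1/16 + 1/16 = 1/4
  P(B=2) = 1/8 + 3/16 + 0 = 5/16

H(A) = -[(5/16)·log₂(5/16) + (5/16)·log₂(5/16) + (3/8)·log₂(3/8)]
  = 0.5244 + 0.5244 + 0.5306
  = 1.5794 bits
H(B) = -[(7/16)·log₂(7/16) + (1/4)·log₂(1/4) + (5/16)·log₂(5/16)]
  = 0.5218 + 0.5000 + 0.5244
  = 1.5462 bits
H(A,B) = -[(1/16)·log₂(1/16) + (1/8)·log₂(1/8) + (1/8)·log₂(1/8) + (1/16)·log₂(1/16) + (1/16)·log₂(1/16) + (3/16)·log₂(3/16) + (5/16)·log₂(5/16) + (1/16)·log₂(1/16)]
  = 0.2500 + 0.3750 + 0.3750 + 0.2500 + 0.2500 + 0.4528 + 0.5244 + 0.2500
  = 2.7272 bits

I(A;B) = H(A) + H(B) - H(A,B)
  = 1.5794 + 1.5462 - 2.7272
  = 0.3984 bits

min(H(A), H(B)) = min(1.5794, 1.5462) = 1.5462 bits
Since 0.3984 ≤ 1.5462, the bound is satisfied ✓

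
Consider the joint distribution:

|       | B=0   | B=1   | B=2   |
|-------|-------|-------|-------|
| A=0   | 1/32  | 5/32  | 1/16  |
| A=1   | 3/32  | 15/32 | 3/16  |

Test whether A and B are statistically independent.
Marginal P(A) (row sums):
  P(A=0) = 1/32 + 5/32 + 1/16 = 1/4
  P(A=1) = 3/32 + 15/32 + 3/16 = 3/4
Marginal P(B) (column sums):
  P(B=0) = 1/32 + 3/32 = 1/8
  P(B=1) = 5/32 + 15/32 = 5/8
  P(B=2) = 1/16 + 3/16 = 1/4

A and B are independent iff P(A=i,B=j) = P(A=i)·P(B=j) for every cell.
  P(A=0)·P(B=0) = 1/4 × 1/8 = 1/32 = P(A=0,B=0) ✓
  P(A=0)·P(B=1) = 1/4 × 5/8 = 5/32 = P(A=0,B=1) ✓
  P(A=0)·P(B=2) = 1/4 × 1/4 = 1/16 = P(A=0,B=2) ✓
  P(A=1)·P(B=0) = 3/4 × 1/8 = 3/32 = P(A=1,B=0) ✓
  P(A=1)·P(B=1) = 3/4 × 5/8 = 15/32 = P(A=1,B=1) ✓
  P(A=1)·P(B=2) = 3/4 × 1/4 = 3/16 = P(A=1,B=2) ✓

Yes, A and B are independent: every cell factors, so I(A;B) = 0 bits.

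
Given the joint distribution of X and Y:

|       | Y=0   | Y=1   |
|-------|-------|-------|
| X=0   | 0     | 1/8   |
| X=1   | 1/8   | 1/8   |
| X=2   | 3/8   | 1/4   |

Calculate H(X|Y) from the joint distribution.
Marginal P(Y) (column sums):
  P(Y=0) = 0 + 1/8 + 3/8 = 1/2
  P(Y=1) = 1/8 + 1/8 + 1/4 = 1/2

H(X|Y) = -Σ P(X,Y)·log₂ P(X|Y), where P(X|Y) = P(X,Y) / P(Y)
  (cells with P(X,Y) = 0 contribute 0)
  (X=0,Y=1): P(X|Y) = (1/8)/(1/2) = 1/4;  -(1/8)·log₂(1/4) = 0.2500
  (X=1,Y=0): P(X|Y) = (1/8)/(1/2) = 1/4;  -(1/8)·log₂(1/4) = 0.2500
  (X=1,Y=1): P(X|Y) = (1/8)/(1/2) = 1/4;  -(1/8)·log₂(1/4) = 0.2500
  (X=2,Y=0): P(X|Y) = (3/8)/(1/2) = 3/4;  -(3/8)·log₂(3/4) = 0.1556
  (X=2,Y=1): P(X|Y) = (1/4)/(1/2) = 1/2;  -(1/4)·log₂(1/2) = 0.2500
H(X|Y) = 0.2500 + 0.2500 + 0.2500 + 0.1556 + 0.2500
  = 1.1556 bits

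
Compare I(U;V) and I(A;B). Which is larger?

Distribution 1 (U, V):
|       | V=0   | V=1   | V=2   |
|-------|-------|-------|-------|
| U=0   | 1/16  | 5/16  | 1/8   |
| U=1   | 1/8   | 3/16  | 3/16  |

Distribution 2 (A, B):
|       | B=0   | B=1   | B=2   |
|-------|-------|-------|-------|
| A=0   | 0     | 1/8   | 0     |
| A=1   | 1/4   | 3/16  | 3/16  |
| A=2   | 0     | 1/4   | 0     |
Distribution 1 (U, V):
Marginal P(U) (row sums):
  P(U=0) = 1/16 + 5/16 + 1/8 = 1/2
  P(U=1) = 1/8 + 3/16 + 3/16 = 1/2
Marginal P(V) (column sums):
  P(V=0) = 1/16 + 1/8 = 3/16
  P(V=1) = 5/16 + 3/16 = 1/2
  P(V=2) = 1/8 + 3/16 = 5/16

H(U) = -[(1/2)·log₂(1/2) + (1/2)·log₂(1/2)]
  = 0.5000 + 0.5000
  = 1.0000 bits
H(V) = -[(3/16)·log₂(3/16) + (1/2)·log₂(1/2) + (5/16)·log₂(5/16)]
  = 0.4528 + 0.5000 + 0.5244
  = 1.4772 bits
H(U,V) = -[(1/16)·log₂(1/16) + (5/16)·log₂(5/16) + (1/8)·log₂(1/8) + (1/8)·log₂(1/8) + (3/16)·log₂(3/16) + (3/16)·log₂(3/16)]
  = 0.2500 + 0.5244 + 0.3750 + 0.3750 + 0.4528 + 0.4528
  = 2.4300 bits

I(U;V) = H(U) + H(V) - H(U,V)
  = 1.0000 + 1.4772 - 2.4300
  = 0.0472 bits

Distribution 2 (A, B):
Marginal P(A) (row sums):
  P(A=0) = 0 + 1/8 + 0 = 1/8
  P(A=1) = 1/4 + 3/16 + 3/16 = 5/8
  P(A=2) = 0 + 1/4 + 0 = 1/4
Marginal P(B) (column sums):
  P(B=0) = 0 + 1/4 + 0 = 1/4
  P(B=1) = 1/8 + 3/16 + 1/4 = 9/16
  P(B=2) = 0 + 3/16 + 0 = 3/16

H(A) = -[(1/8)·log₂(1/8) + (5/8)·log₂(5/8) + (1/4)·log₂(1/4)]
  = 0.3750 + 0.4238 + 0.5000
  = 1.2988 bits
H(B) = -[(1/4)·log₂(1/4) + (9/16)·log₂(9/16) + (3/16)·log₂(3/16)]
  = 0.5000 + 0.4669 + 0.4528
  = 1.4197 bits
H(A,B) = -[(1/8)·log₂(1/8) + (1/4)·log₂(1/4) + (3/16)·log₂(3/16) + (3/16)·log₂(3/16) + (1/4)·log₂(1/4)]
  = 0.3750 + 0.5000 + 0.4528 + 0.4528 + 0.5000
  = 2.2806 bits

I(A;B) = H(A) + H(B) - H(A,B)
  = 1.2988 + 1.4197 - 2.2806
  = 0.4379 bits

I(A;B) = 0.4379 bits > I(U;V) = 0.0472 bits, so (A, B) has the higher mutual information (stronger dependence).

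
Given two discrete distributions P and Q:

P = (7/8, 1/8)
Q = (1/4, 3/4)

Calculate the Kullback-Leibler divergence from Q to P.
D(P||Q) = Σ P(i) log₂(P(i)/Q(i))
  i=0: (7/8) × log₂((7/8)/(1/4)) = (7/8) × log₂(7/2) = 1.5814
  i=1: (1/8) × log₂((1/8)/(3/4)) = (1/8) × log₂(1/6) = -0.3231
D(P||Q) = 1.5814 - 0.3231
  = 1.2583 bits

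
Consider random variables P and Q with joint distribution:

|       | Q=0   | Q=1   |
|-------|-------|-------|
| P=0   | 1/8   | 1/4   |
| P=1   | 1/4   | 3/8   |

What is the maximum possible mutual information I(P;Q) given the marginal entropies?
The upper bound on mutual information is I(P;Q) ≤ min(H(P), H(Q)).

Marginal P(P) (row sums):
  P(P=0) = 1/8 + 1/4 = 3/8
  P(P=1) = 1/4 + 3/8 = 5/8
Marginal P(Q) (column sums):
  P(Q=0) = 1/8 + 1/4 = 3/8
  P(Q=1) = 1/4 + 3/8 = 5/8

H(P) = -[(3/8)·log₂(3/8) + (5/8)·log₂(5/8)]
  = 0.5306 + 0.4238
  = 0.9544 bits
H(Q) = -[(3/8)·log₂(3/8) + (5/8)·log₂(5/8)]
  = 0.5306 + 0.4238
  = 0.9544 bits

Maximum possible I(P;Q) = min(0.9544, 0.9544) = 0.9544 bits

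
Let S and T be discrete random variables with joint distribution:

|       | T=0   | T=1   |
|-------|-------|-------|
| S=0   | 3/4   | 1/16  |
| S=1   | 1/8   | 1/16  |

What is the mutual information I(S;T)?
Marginal P(S) (row sums):
  P(S=0) = 3/4 + 1/16 = 13/16
  P(S=1) = 1/8 + 1/16 = 3/16
Marginal P(T) (column sums):
  P(T=0) = 3/4 + 1/8 = 7/8
  P(T=1) = 1/16 + 1/16 = 1/8

H(S) = -[(13/16)·log₂(13/16) + (3/16)·log₂(3/16)]
  = 0.2434 + 0.4528
  = 0.6962 bits
H(T) = -[(7/8)·log₂(7/8) + (1/8)·log₂(1/8)]
  = 0.1686 + 0.3750
  = 0.5436 bits
H(S,T) = -[(3/4)·log₂(3/4) + (1/16)·log₂(1/16) + (1/8)·log₂(1/8) + (1/16)·log₂(1/16)]
  = 0.3113 + 0.2500 + 0.3750 + 0.2500
  = 1.1863 bits

I(S;T) = H(S) + H(T) - H(S,T)
  = 0.6962 + 0.5436 - 1.1863
  = 0.0535 bits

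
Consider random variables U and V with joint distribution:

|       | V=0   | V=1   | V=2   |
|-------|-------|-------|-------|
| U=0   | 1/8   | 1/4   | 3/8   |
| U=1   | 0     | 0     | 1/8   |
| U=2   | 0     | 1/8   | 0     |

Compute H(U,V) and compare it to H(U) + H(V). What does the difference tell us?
Marginal P(U) (row sums):
  P(U=0) = 1/8 + 1/4 + 3/8 = 3/4
  P(U=1) = 0 + 0 + 1/8 = 1/8
  P(U=2) = 0 + 1/8 + 0 = 1/8
Marginal P(V) (column sums):
  P(V=0) = 1/8 + 0 + 0 = 1/8
  P(V=1) = 1/4 + 0 + 1/8 = 3/8
  P(V=2) = 3/8 + 1/8 + 0 = 1/2

H(U,V) = -[(1/8)·log₂(1/8) + (1/4)·log₂(1/4) + (3/8)·log₂(3/8) + (1/8)·log₂(1/8) + (1/8)·log₂(1/8)]
  = 0.3750 + 0.5000 + 0.5306 + 0.3750 + 0.3750
  = 2.1556 bits
H(U) = -[(3/4)·log₂(3/4) + (1/8)·log₂(1/8) + (1/8)·log₂(1/8)]
  = 0.3113 + 0.3750 + 0.3750
  = 1.0613 bits
H(V) = -[(1/8)·log₂(1/8) + (3/8)·log₂(3/8) + (1/2)·log₂(1/2)]
  = 0.3750 + 0.5306 + 0.5000
  = 1.4056 bits

H(U) + H(V) = 1.0613 + 1.4056 = 2.4669 bits
Difference: H(U) + H(V) - H(U,V) = 2.4669 - 2.1556 = 0.3113 bits = I(U;V)

The difference is the mutual information; it is positive here, so U and V are dependent (knowing one reduces uncertainty about the other by 0.3113 bits).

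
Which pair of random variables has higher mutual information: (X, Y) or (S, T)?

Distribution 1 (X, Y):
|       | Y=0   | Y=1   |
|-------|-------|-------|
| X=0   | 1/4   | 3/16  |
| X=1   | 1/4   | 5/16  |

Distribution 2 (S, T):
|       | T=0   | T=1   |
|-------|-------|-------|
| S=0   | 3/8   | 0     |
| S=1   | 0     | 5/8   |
Distribution 1 (X, Y):
Marginal P(X) (row sums):
  P(X=0) = 1/4 + 3/16 = 7/16
  P(X=1) = 1/4 + 5/16 = 9/16
Marginal P(Y) (column sums):
  P(Y=0) = 1/4 + 1/4 = 1/2
  P(Y=1) = 3/16 + 5/16 = 1/2

H(X) = -[(7/16)·log₂(7/16) + (9/16)·log₂(9/16)]
  = 0.5218 + 0.4669
  = 0.9887 bits
H(Y) = -[(1/2)·log₂(1/2) + (1/2)·log₂(1/2)]
  = 0.5000 + 0.5000
  = 1.0000 bits
H(X,Y) = -[(1/4)·log₂(1/4) + (3/16)·log₂(3/16) + (1/4)·log₂(1/4) + (5/16)·log₂(5/16)]
  = 0.5000 + 0.4528 + 0.5000 + 0.5244
  = 1.9772 bits

I(X;Y) = H(X) + H(Y) - H(X,Y)
  = 0.9887 + 1.0000 - 1.9772
  = 0.0115 bits

Distribution 2 (S, T):
Marginal P(S) (row sums):
  P(S=0) = 3/8 + 0 = 3/8
  P(S=1) = 0 + 5/8 = 5/8
Marginal P(T) (column sums):
  P(T=0) = 3/8 + 0 = 3/8
  P(T=1) = 0 + 5/8 = 5/8

H(S) = -[(3/8)·log₂(3/8) + (5/8)·log₂(5/8)]
  = 0.5306 + 0.4238
  = 0.9544 bits
H(T) = -[(3/8)·log₂(3/8) + (5/8)·log₂(5/8)]
  = 0.5306 + 0.4238
  = 0.9544 bits
H(S,T) = -[(3/8)·log₂(3/8) + (5/8)·log₂(5/8)]
  = 0.5306 + 0.4238
  = 0.9544 bits

I(S;T) = H(S) + H(T) - H(S,T)
  = 0.9544 + 0.9544 - 0.9544
  = 0.9544 bits

I(S;T) = 0.9544 bits > I(X;Y) = 0.0115 bits, so (S, T) has the higher mutual information (stronger dependence).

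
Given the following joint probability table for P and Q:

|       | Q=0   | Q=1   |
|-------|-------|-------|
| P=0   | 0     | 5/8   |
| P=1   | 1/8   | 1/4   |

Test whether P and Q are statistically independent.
Marginal P(P) (row sums):
  P(P=0) = 0 + 5/8 = 5/8
  P(P=1) = 1/8 + 1/4 = 3/8
Marginal P(Q) (column sums):
  P(Q=0) = 0 + 1/8 = 1/8
  P(Q=1) = 5/8 + 1/4 = 7/8

P and Q are independent iff P(P=i,Q=j) = P(P=i)·P(Q=j) for every cell.
  P(P=0)·P(Q=0) = 5/8 × 1/8 = 5/64, but P(P=0,Q=0) = 0 ✗

No, P and Q are not independent. Quantitatively, I(P;Q) > 0:

H(P) = -[(5/8)·log₂(5/8) + (3/8)·log₂(3/8)]
  = 0.4238 + 0.5306
  = 0.9544 bits
H(Q) = -[(1/8)·log₂(1/8) + (7/8)·log₂(7/8)]
  = 0.3750 + 0.1686
  = 0.5436 bits
H(P,Q) = -[(5/8)·log₂(5/8) + (1/8)·log₂(1/8) + (1/4)·log₂(1/4)]
  = 0.4238 + 0.3750 + 0.5000
  = 1.2988 bits
I(P;Q) = H(P) + H(Q) - H(P,Q) = 0.9544 + 0.5436 - 1.2988 = 0.1992 bits > 0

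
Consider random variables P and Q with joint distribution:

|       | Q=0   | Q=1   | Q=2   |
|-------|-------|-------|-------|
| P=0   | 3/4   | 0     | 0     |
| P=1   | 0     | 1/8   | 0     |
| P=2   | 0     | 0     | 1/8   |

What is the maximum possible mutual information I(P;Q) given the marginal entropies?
The upper bound on mutual information is I(P;Q) ≤ min(H(P), H(Q)).

Marginal P(P) (row sums):
  P(P=0) = 3/4 + 0 + 0 = 3/4
  P(P=1) = 0 + 1/8 + 0 = 1/8
  P(P=2) = 0 + 0 + 1/8 = 1/8
Marginal P(Q) (column sums):
  P(Q=0) = 3/4 + 0 + 0 = 3/4
  P(Q=1) = 0 + 1/8 + 0 = 1/8
  P(Q=2) = 0 + 0 + 1/8 = 1/8

H(P) = -[(3/4)·log₂(3/4) + (1/8)·log₂(1/8) + (1/8)·log₂(1/8)]
  = 0.3113 + 0.3750 + 0.3750
  = 1.0613 bits
H(Q) = -[(3/4)·log₂(3/4) + (1/8)·log₂(1/8) + (1/8)·log₂(1/8)]
  = 0.3113 + 0.3750 + 0.3750
  = 1.0613 bits

Maximum possible I(P;Q) = min(1.0613, 1.0613) = 1.0613 bits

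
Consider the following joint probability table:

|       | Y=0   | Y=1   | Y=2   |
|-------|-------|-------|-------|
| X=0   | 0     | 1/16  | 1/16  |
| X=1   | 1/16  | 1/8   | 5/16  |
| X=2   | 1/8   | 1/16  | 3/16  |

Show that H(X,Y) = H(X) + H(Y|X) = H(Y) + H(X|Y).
Marginal P(X) (row sums):
  P(X=0) = 0 + 1/16 + 1/16 = 1/8
  P(X=1) = 1/16 + 1/8 + 5/16 = 1/2
  P(X=2) = 1/8 + 1/16 + 3/16 = 3/8
Marginal P(Y) (column sums):
  P(Y=0) = 0 + 1/16 + 1/8 = 3/16
  P(Y=1) = 1/16 + 1/8 + 1/16 = 1/4
  P(Y=2) = 1/16 + 5/16 + 3/16 = 9/16

Decomposition 1: H(X) + H(Y|X)
H(X) = -[(1/8)·log₂(1/8) + (1/2)·log₂(1/2) + (3/8)·log₂(3/8)]
  = 0.3750 + 0.5000 + 0.5306
  = 1.4056 bits
H(Y|X) = -Σ P(X,Y)·log₂ P(Y|X), where P(Y|X) = P(X,Y) / P(X)
  (cells with P(X,Y) = 0 contribute 0)
  (X=0,Y=1): P(Y|X) = (1/16)/(1/8) = 1/2;  -(1/16)·log₂(1/2) = 0.0625
  (X=0,Y=2): P(Y|X) = (1/16)/(1/8) = 1/2;  -(1/16)·log₂(1/2) = 0.0625
  (X=1,Y=0): P(Y|X) = (1/16)/(1/2) = 1/8;  -(1/16)·log₂(1/8) = 0.1875
  (X=1,Y=1): P(Y|X) = (1/8)/(1/2) = 1/4;  -(1/8)·log₂(1/4) = 0.2500
  (X=1,Y=2): P(Y|X) = (5/16)/(1/2) = 5/8;  -(5/16)·log₂(5/8) = 0.2119
  (X=2,Y=0): P(Y|X) = (1/8)/(3/8) = 1/3;  -(1/8)·log₂(1/3) = 0.1981
  (X=2,Y=1): P(Y|X) = (1/16)/(3/8) = 1/6;  -(1/16)·log₂(1/6) = 0.1616
  (X=2,Y=2): P(Y|X) = (3/16)/(3/8) = 1/2;  -(3/16)·log₂(1/2) = 0.1875
H(Y|X) = 0.0625 + 0.0625 + 0.1875 + 0.2500 + 0.2119 + 0.1981 + 0.1616 + 0.1875
  = 1.3216 bits
H(X) + H(Y|X) = 1.4056 + 1.3216 = 2.7272 bits

Decomposition 2: H(Y) + H(X|Y)
H(Y) = -[(3/16)·log₂(3/16) + (1/4)·log₂(1/4) + (9/16)·log₂(9/16)]
  = 0.4528 + 0.5000 + 0.4669
  = 1.4197 bits
H(X|Y) = -Σ P(X,Y)·log₂ P(X|Y), where P(X|Y) = P(X,Y) / P(Y)
  (cells with P(X,Y) = 0 contribute 0)
  (X=0,Y=1): P(X|Y) = (1/16)/(1/4) = 1/4;  -(1/16)·log₂(1/4) = 0.1250
  (X=0,Y=2): P(X|Y) = (1/16)/(9/16) = 1/9;  -(1/16)·log₂(1/9) = 0.1981
  (X=1,Y=0): P(X|Y) = (1/16)/(3/16) = 1/3;  -(1/16)·log₂(1/3) = 0.0991
  (X=1,Y=1): P(X|Y) = (1/8)/(1/4) = 1/2;  -(1/8)·log₂(1/2) = 0.1250
  (X=1,Y=2): P(X|Y) = (5/16)/(9/16) = 5/9;  -(5/16)·log₂(5/9) = 0.2650
  (X=2,Y=0): P(X|Y) = (1/8)/(3/16) = 2/3;  -(1/8)·log₂(2/3) = 0.0731
  (X=2,Y=1): P(X|Y) = (1/16)/(1/4) = 1/4;  -(1/16)·log₂(1/4) = 0.1250
  (X=2,Y=2): P(X|Y) = (3/16)/(9/16) = 1/3;  -(3/16)·log₂(1/3) = 0.2972
H(X|Y) = 0.1250 + 0.1981 + 0.0991 + 0.1250 + 0.2650 + 0.0731 + 0.1250 + 0.2972
  = 1.3075 bits
H(Y) + H(X|Y) = 1.4197 + 1.3075 = 2.7272 bits

Direct computation of the joint entropy:
H(X,Y) = -[(1/16)·log₂(1/16) + (1/16)·log₂(1/16) + (1/16)·log₂(1/16) + (1/8)·log₂(1/8) + (5/16)·log₂(5/16) + (1/8)·log₂(1/8) + (1/16)·log₂(1/16) + (3/16)·log₂(3/16)]
  = 0.2500 + 0.2500 + 0.2500 + 0.3750 + 0.5244 + 0.3750 + 0.2500 + 0.4528
  = 2.7272 bits

All three agree: H(X,Y) = 2.7272 bits ✓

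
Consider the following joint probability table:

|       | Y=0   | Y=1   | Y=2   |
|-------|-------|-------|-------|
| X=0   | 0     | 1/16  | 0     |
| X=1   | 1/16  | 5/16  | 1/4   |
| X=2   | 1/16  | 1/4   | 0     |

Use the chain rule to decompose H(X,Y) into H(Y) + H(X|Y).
By the chain rule: H(X,Y) = H(Y) + H(X|Y)

Marginal P(Y) (column sums):
  P(Y=0) = 0 + 1/16 + 1/16 = 1/8
  P(Y=1) = 1/16 + 5/16 + 1/4 = 5/8
  P(Y=2) = 0 + 1/4 + 0 = 1/4
H(Y) = -[(1/8)·log₂(1/8) + (5/8)·log₂(5/8) + (1/4)·log₂(1/4)]
  = 0.3750 + 0.4238 + 0.5000
  = 1.2988 bits
H(X|Y) = -Σ P(X,Y)·log₂ P(X|Y), where P(X|Y) = P(X,Y) / P(Y)
  (cells with P(X,Y) = 0 contribute 0)
  (X=0,Y=1): P(X|Y) = (1/16)/(5/8) = 1/10;  -(1/16)·log₂(1/10) = 0.2076
  (X=1,Y=0): P(X|Y) = (1/16)/(1/8) = 1/2;  -(1/16)·log₂(1/2) = 0.0625
  (X=1,Y=1): P(X|Y) = (5/16)/(5/8) = 1/2;  -(5/16)·log₂(1/2) = 0.3125
  (X=1,Y=2): P(X|Y) = (1/4)/(1/4) = 1;  -(1/4)·log₂(1) = 0.0000
  (X=2,Y=0): P(X|Y) = (1/16)/(1/8) = 1/2;  -(1/16)·log₂(1/2) = 0.0625
  (X=2,Y=1): P(X|Y) = (1/4)/(5/8) = 2/5;  -(1/4)·log₂(2/5) = 0.3305
H(X|Y) = 0.2076 + 0.0625 + 0.3125 + 0.0000 + 0.0625 + 0.3305
  = 0.9756 bits

H(X,Y) = H(Y) + H(X|Y) = 1.2988 + 0.9756 = 2.2744 bits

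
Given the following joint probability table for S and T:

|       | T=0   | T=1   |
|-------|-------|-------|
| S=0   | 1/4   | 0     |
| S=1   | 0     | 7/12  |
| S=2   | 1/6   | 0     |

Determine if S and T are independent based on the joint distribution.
Marginal P(S) (row sums):
  P(S=0) = 1/4 + 0 = 1/4
  P(S=1) = 0 + 7/12 = 7/12
  P(S=2) = 1/6 + 0 = 1/6
Marginal P(T) (column sums):
  P(T=0) = 1/4 + 0 + 1/6 = 5/12
  P(T=1) = 0 + 7/12 + 0 = 7/12

S and T are independent iff P(S=i,T=j) = P(S=i)·P(T=j) for every cell.
  P(S=0)·P(T=0) = 1/4 × 5/12 = 5/48, but P(S=0,T=0) = 1/4 ✗

No, S and T are not independent. Quantitatively, I(S;T) > 0:

H(S) = -[(1/4)·log₂(1/4) + (7/12)·log₂(7/12) + (1/6)·log₂(1/6)]
  = 0.5000 + 0.4536 + 0.4308
  = 1.3844 bits
H(T) = -[(5/12)·log₂(5/12) + (7/12)·log₂(7/12)]
  = 0.5263 + 0.4536
  = 0.9799 bits
H(S,T) = -[(1/4)·log₂(1/4) + (7/12)·log₂(7/12) + (1/6)·log₂(1/6)]
  = 0.5000 + 0.4536 + 0.4308
  = 1.3844 bits
I(S;T) = H(S) + H(T) - H(S,T) = 1.3844 + 0.9799 - 1.3844 = 0.9799 bits > 0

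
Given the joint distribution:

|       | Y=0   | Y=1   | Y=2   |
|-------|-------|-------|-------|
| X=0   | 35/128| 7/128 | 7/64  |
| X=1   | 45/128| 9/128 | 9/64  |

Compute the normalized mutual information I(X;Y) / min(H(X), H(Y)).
Marginal P(X) (row sums):
  P(X=0) = 35/128 + 7/128 + 7/64 = 7/16
  P(X=1) = 45/128 + 9/128 + 9/64 = 9/16
Marginal P(Y) (column sums):
  P(Y=0) = 35/128 + 45/128 = 5/8
  P(Y=1) = 7/128 + 9/128 = 1/8
  P(Y=2) = 7/64 + 9/64 = 1/4

H(X) = -[(7/16)·log₂(7/16) + (9/16)·log₂(9/16)]
  = 0.5218 + 0.4669
  = 0.9887 bits
H(Y) = -[(5/8)·log₂(5/8) + (1/8)·log₂(1/8) + (1/4)·log₂(1/4)]
  = 0.4238 + 0.3750 + 0.5000
  = 1.2988 bits
H(X,Y) = -[(35/128)·log₂(35/128) + (7/128)·log₂(7/128) + (7/64)·log₂(7/64) + (45/128)·log₂(45/128) + (9/128)·log₂(9/128) + (9/64)·log₂(9/64)]
  = 0.5115 + 0.2293 + 0.3492 + 0.5302 + 0.2693 + 0.3980
  = 2.2875 bits

I(X;Y) = H(X) + H(Y) - H(X,Y)
  = 0.9887 + 1.2988 - 2.2875
  = 0.0000 bits

min(H(X), H(Y)) = min(0.9887, 1.2988) = 0.9887 bits
Normalized MI = 0.0000 / 0.9887 = 0.0000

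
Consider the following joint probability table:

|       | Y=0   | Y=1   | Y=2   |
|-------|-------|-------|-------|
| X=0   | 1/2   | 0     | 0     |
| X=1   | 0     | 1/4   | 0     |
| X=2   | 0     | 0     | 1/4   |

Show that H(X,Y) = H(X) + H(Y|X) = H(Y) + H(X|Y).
Marginal P(X) (row sums):
  P(X=0) = 1/2 + 0 + 0 = 1/2
  P(X=1) = 0 + 1/4 + 0 = 1/4
  P(X=2) = 0 + 0 + 1/4 = 1/4
Marginal P(Y) (column sums):
  P(Y=0) = 1/2 + 0 + 0 = 1/2
  P(Y=1) = 0 + 1/4 + 0 = 1/4
  P(Y=2) = 0 + 0 + 1/4 = 1/4

Decomposition 1: H(X) + H(Y|X)
H(X) = -[(1/2)·log₂(1/2) + (1/4)·log₂(1/4) + (1/4)·log₂(1/4)]
  = 0.5000 + 0.5000 + 0.5000
  = 1.5000 bits
H(Y|X) = -Σ P(X,Y)·log₂ P(Y|X), where P(Y|X) = P(X,Y) / P(X)
  (cells with P(X,Y) = 0 contribute 0)
  (X=0,Y=0): P(Y|X) = (1/2)/(1/2) = 1;  -(1/2)·log₂(1) = 0.0000
  (X=1,Y=1): P(Y|X) = (1/4)/(1/4) = 1;  -(1/4)·log₂(1) = 0.0000
  (X=2,Y=2): P(Y|X) = (1/4)/(1/4) = 1;  -(1/4)·log₂(1) = 0.0000
H(Y|X) = 0.0000 + 0.0000 + 0.0000
  = 0.0000 bits
H(X) + H(Y|X) = 1.5000 + 0.0000 = 1.5000 bits

Decomposition 2: H(Y) + H(X|Y)
H(Y) = -[(1/2)·log₂(1/2) + (1/4)·log₂(1/4) + (1/4)·log₂(1/4)]
  = 0.5000 + 0.5000 + 0.5000
  = 1.5000 bits
H(X|Y) = -Σ P(X,Y)·log₂ P(X|Y), where P(X|Y) = P(X,Y) / P(Y)
  (cells with P(X,Y) = 0 contribute 0)
  (X=0,Y=0): P(X|Y) = (1/2)/(1/2) = 1;  -(1/2)·log₂(1) = 0.0000
  (X=1,Y=1): P(X|Y) = (1/4)/(1/4) = 1;  -(1/4)·log₂(1) = 0.0000
  (X=2,Y=2): P(X|Y) = (1/4)/(1/4) = 1;  -(1/4)·log₂(1) = 0.0000
H(X|Y) = 0.0000 + 0.0000 + 0.0000
  = 0.0000 bits
H(Y) + H(X|Y) = 1.5000 + 0.0000 = 1.5000 bits

Direct computation of the joint entropy:
H(X,Y) = -[(1/2)·log₂(1/2) + (1/4)·log₂(1/4) + (1/4)·log₂(1/4)]
  = 0.5000 + 0.5000 + 0.5000
  = 1.5000 bits

All three agree: H(X,Y) = 1.5000 bits ✓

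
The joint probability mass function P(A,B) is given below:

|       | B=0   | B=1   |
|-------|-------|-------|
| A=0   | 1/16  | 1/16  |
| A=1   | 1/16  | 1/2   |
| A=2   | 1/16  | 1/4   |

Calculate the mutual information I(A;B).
Marginal P(A) (row sums):
  P(A=0) = 1/16 + 1/16 = 1/8
  P(A=1) = 1/16 + 1/2 = 9/16
  P(A=2) = 1/16 + 1/4 = 5/16
Marginal P(B) (column sums):
  P(B=0) = 1/16 + 1/16 + 1/16 = 3/16
  P(B=1) = 1/16 + 1/2 + 1/4 = 13/16

H(A) = -[(1/8)·log₂(1/8) + (9/16)·log₂(9/16) + (5/16)·log₂(5/16)]
  = 0.3750 + 0.4669 + 0.5244
  = 1.3663 bits
H(B) = -[(3/16)·log₂(3/16) + (13/16)·log₂(13/16)]
  = 0.4528 + 0.2434
  = 0.6962 bits
H(A,B) = -[(1/16)·log₂(1/16) + (1/16)·log₂(1/16) + (1/16)·log₂(1/16) + (1/2)·log₂(1/2) + (1/16)·log₂(1/16) + (1/4)·log₂(1/4)]
  = 0.2500 + 0.2500 + 0.2500 + 0.5000 + 0.2500 + 0.5000
  = 2.0000 bits

I(A;B) = H(A) + H(B) - H(A,B)
  = 1.3663 + 0.6962 - 2.0000
  = 0.0625 bits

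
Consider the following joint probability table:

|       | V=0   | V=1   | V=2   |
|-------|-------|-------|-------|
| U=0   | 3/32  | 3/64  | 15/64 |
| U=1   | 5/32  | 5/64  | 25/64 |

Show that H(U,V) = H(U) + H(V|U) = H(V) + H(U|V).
Marginal P(U) (row sums):
  P(U=0) = 3/32 + 3/64 + 15/64 = 3/8
  P(U=1) = 5/32 + 5/64 + 25/64 = 5/8
Marginal P(V) (column sums):
  P(V=0) = 3/32 + 5/32 = 1/4
  P(V=1) = 3/64 + 5/64 = 1/8
  P(V=2) = 15/64 + 25/64 = 5/8

Decomposition 1: H(U) + H(V|U)
H(U) = -[(3/8)·log₂(3/8) + (5/8)·log₂(5/8)]
  = 0.5306 + 0.4238
  = 0.9544 bits
H(V|U) = -Σ P(U,V)·log₂ P(V|U), where P(V|U) = P(U,V) / P(U)
  (U=0,V=0): P(V|U) = (3/32)/(3/8) = 1/4;  -(3/32)·log₂(1/4) = 0.1875
  (U=0,V=1): P(V|U) = (3/64)/(3/8) = 1/8;  -(3/64)·log₂(1/8) = 0.1406
  (U=0,V=2): P(V|U) = (15/64)/(3/8) = 5/8;  -(15/64)·log₂(5/8) = 0.1589
  (U=1,V=0): P(V|U) = (5/32)/(5/8) = 1/4;  -(5/32)·log₂(1/4) = 0.3125
  (U=1,V=1): P(V|U) = (5/64)/(5/8) = 1/8;  -(5/64)·log₂(1/8) = 0.2344
  (U=1,V=2): P(V|U) = (25/64)/(5/8) = 5/8;  -(25/64)·log₂(5/8) = 0.2649
H(V|U) = 0.1875 + 0.1406 + 0.1589 + 0.3125 + 0.2344 + 0.2649
  = 1.2988 bits
H(U) + H(V|U) = 0.9544 + 1.2988 = 2.2532 bits

Decomposition 2: H(V) + H(U|V)
H(V) = -[(1/4)·log₂(1/4) + (1/8)·log₂(1/8) + (5/8)·log₂(5/8)]
  = 0.5000 + 0.3750 + 0.4238
  = 1.2988 bits
H(U|V) = -Σ P(U,V)·log₂ P(U|V), where P(U|V) = P(U,V) / P(V)
  (U=0,V=0): P(U|V) = (3/32)/(1/4) = 3/8;  -(3/32)·log₂(3/8) = 0.1327
  (U=0,V=1): P(U|V) = (3/64)/(1/8) = 3/8;  -(3/64)·log₂(3/8) = 0.0663
  (U=0,V=2): P(U|V) = (15/64)/(5/8) = 3/8;  -(15/64)·log₂(3/8) = 0.3316
  (U=1,V=0): P(U|V) = (5/32)/(1/4) = 5/8;  -(5/32)·log₂(5/8) = 0.1059
  (U=1,V=1): P(U|V) = (5/64)/(1/8) = 5/8;  -(5/64)·log₂(5/8) = 0.0530
  (U=1,V=2): P(U|V) = (25/64)/(5/8) = 5/8;  -(25/64)·log₂(5/8) = 0.2649
H(U|V) = 0.1327 + 0.0663 + 0.3316 + 0.1059 + 0.0530 + 0.2649
  = 0.9544 bits
H(V) + H(U|V) = 1.2988 + 0.9544 = 2.2532 bits

Direct computation of the joint entropy:
H(U,V) = -[(3/32)·log₂(3/32) + (3/64)·log₂(3/64) + (15/64)·log₂(15/64) + (5/32)·log₂(5/32) + (5/64)·log₂(5/64) + (25/64)·log₂(25/64)]
  = 0.3202 + 0.2070 + 0.4906 + 0.4184 + 0.2873 + 0.5297
  = 2.2532 bits

All three agree: H(U,V) = 2.2532 bits ✓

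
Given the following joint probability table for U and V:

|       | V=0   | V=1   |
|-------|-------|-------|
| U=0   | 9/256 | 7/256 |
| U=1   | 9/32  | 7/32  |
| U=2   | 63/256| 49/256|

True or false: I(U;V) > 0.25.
Marginal P(U) (row sums):
  P(U=0) = 9/256 + 7/256 = 1/16
  P(U=1) = 9/32 + 7/32 = 1/2
  P(U=2) = 63/256 + 49/256 = 7/16
Marginal P(V) (column sums):
  P(V=0) = 9/256 + 9/32 + 63/256 = 9/16
  P(V=1) = 7/256 + 7/32 + 49/256 = 7/16

H(U) = -[(1/16)·log₂(1/16) + (1/2)·log₂(1/2) + (7/16)·log₂(7/16)]
  = 0.2500 + 0.5000 + 0.5218
  = 1.2718 bits
H(V) = -[(9/16)·log₂(9/16) + (7/16)·log₂(7/16)]
  = 0.4669 + 0.5218
  = 0.9887 bits
H(U,V) = -[(9/256)·log₂(9/256) + (7/256)·log₂(7/256) + (9/32)·log₂(9/32) + (7/32)·log₂(7/32) + (63/256)·log₂(63/256) + (49/256)·log₂(49/256)]
  = 0.1698 + 0.1420 + 0.5147 + 0.4796 + 0.4978 + 0.4566
  = 2.2605 bits

I(U;V) = H(U) + H(V) - H(U,V)
  = 1.2718 + 0.9887 - 2.2605
  = 0.0000 bits

False. I(U;V) = 0.0000 bits, which is ≤ 0.25 bits.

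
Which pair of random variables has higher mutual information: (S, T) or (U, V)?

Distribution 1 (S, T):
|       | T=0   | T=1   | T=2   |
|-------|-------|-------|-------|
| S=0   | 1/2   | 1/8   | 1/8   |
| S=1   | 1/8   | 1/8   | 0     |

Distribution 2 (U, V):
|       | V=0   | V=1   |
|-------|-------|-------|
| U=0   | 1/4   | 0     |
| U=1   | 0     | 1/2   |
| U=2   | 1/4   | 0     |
Distribution 1 (S, T):
Marginal P(S) (row sums):
  P(S=0) = 1/2 + 1/8 + 1/8 = 3/4
  P(S=1) = 1/8 + 1/8 + 0 = 1/4
Marginal P(T) (column sums):
  P(T=0) = 1/2 + 1/8 = 5/8
  P(T=1) = 1/8 + 1/8 = 1/4
  P(T=2) = 1/8 + 0 = 1/8

H(S) = -[(3/4)·log₂(3/4) + (1/4)·log₂(1/4)]
  = 0.3113 + 0.5000
  = 0.8113 bits
H(T) = -[(5/8)·log₂(5/8) + (1/4)·log₂(1/4) + (1/8)·log₂(1/8)]
  = 0.4238 + 0.5000 + 0.3750
  = 1.2988 bits
H(S,T) = -[(1/2)·log₂(1/2) + (1/8)·log₂(1/8) + (1/8)·log₂(1/8) + (1/8)·log₂(1/8) + (1/8)·log₂(1/8)]
  = 0.5000 + 0.3750 + 0.3750 + 0.3750 + 0.3750
  = 2.0000 bits

I(S;T) = H(S) + H(T) - H(S,T)
  = 0.8113 + 1.2988 - 2.0000
  = 0.1101 bits

Distribution 2 (U, V):
Marginal P(U) (row sums):
  P(U=0) = 1/4 + 0 = 1/4
  P(U=1) = 0 + 1/2 = 1/2
  P(U=2) = 1/4 + 0 = 1/4
Marginal P(V) (column sums):
  P(V=0) = 1/4 + 0 + 1/4 = 1/2
  P(V=1) = 0 + 1/2 + 0 = 1/2

H(U) = -[(1/4)·log₂(1/4) + (1/2)·log₂(1/2) + (1/4)·log₂(1/4)]
  = 0.5000 + 0.5000 + 0.5000
  = 1.5000 bits
H(V) = -[(1/2)·log₂(1/2) + (1/2)·log₂(1/2)]
  = 0.5000 + 0.5000
  = 1.0000 bits
H(U,V) = -[(1/4)·log₂(1/4) + (1/2)·log₂(1/2) + (1/4)·log₂(1/4)]
  = 0.5000 + 0.5000 + 0.5000
  = 1.5000 bits

I(U;V) = H(U) + H(V) - H(U,V)
  = 1.5000 + 1.0000 - 1.5000
  = 1.0000 bits

I(U;V) = 1.0000 bits > I(S;T) = 0.1101 bits, so (U, V) has the higher mutual information (stronger dependence).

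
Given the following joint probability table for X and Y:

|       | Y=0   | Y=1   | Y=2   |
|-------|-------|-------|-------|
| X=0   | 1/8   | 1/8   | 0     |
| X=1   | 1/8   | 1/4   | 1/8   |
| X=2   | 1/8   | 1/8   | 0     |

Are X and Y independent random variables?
Marginal P(X) (row sums):
  P(X=0) = 1/8 + 1/8 + 0 = 1/4
  P(X=1) = 1/8 + 1/4 + 1/8 = 1/2
  P(X=2) = 1/8 + 1/8 + 0 = 1/4
Marginal P(Y) (column sums):
  P(Y=0) = 1/8 + 1/8 + 1/8 = 3/8
  P(Y=1) = 1/8 + 1/4 + 1/8 = 1/2
  P(Y=2) = 0 + 1/8 + 0 = 1/8

X and Y are independent iff P(X=i,Y=j) = P(X=i)·P(Y=j) for every cell.
  P(X=0)·P(Y=0) = 1/4 × 3/8 = 3/32, but P(X=0,Y=0) = 1/8 ✗

No, X and Y are not independent. Quantitatively, I(X;Y) > 0:

H(X) = -[(1/4)·log₂(1/4) + (1/2)·log₂(1/2) + (1/4)·log₂(1/4)]
  = 0.5000 + 0.5000 + 0.5000
  = 1.5000 bits
H(Y) = -[(3/8)·log₂(3/8) + (1/2)·log₂(1/2) + (1/8)·log₂(1/8)]
  = 0.5306 + 0.5000 + 0.3750
  = 1.4056 bits
H(X,Y) = -[(1/8)·log₂(1/8) + (1/8)·log₂(1/8) + (1/8)·log₂(1/8) + (1/4)·log₂(1/4) + (1/8)·log₂(1/8) + (1/8)·log₂(1/8) + (1/8)·log₂(1/8)]
  = 0.3750 + 0.3750 + 0.3750 + 0.5000 + 0.3750 + 0.3750 + 0.3750
  = 2.7500 bits
I(X;Y) = H(X) + H(Y) - H(X,Y) = 1.5000 + 1.4056 - 2.7500 = 0.1556 bits > 0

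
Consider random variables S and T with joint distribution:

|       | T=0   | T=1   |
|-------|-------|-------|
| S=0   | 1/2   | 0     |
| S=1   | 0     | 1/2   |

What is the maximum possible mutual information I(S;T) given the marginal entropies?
The upper bound on mutual information is I(S;T) ≤ min(H(S), H(T)).

Marginal P(S) (row sums):
  P(S=0) = 1/2 + 0 = 1/2
  P(S=1) = 0 + 1/2 = 1/2
Marginal P(T) (column sums):
  P(T=0) = 1/2 + 0 = 1/2
  P(T=1) = 0 + 1/2 = 1/2

H(S) = -[(1/2)·log₂(1/2) + (1/2)·log₂(1/2)]
  = 0.5000 + 0.5000
  = 1.0000 bits
H(T) = -[(1/2)·log₂(1/2) + (1/2)·log₂(1/2)]
  = 0.5000 + 0.5000
  = 1.0000 bits

Maximum possible I(S;T) = min(1.0000, 1.0000) = 1.0000 bits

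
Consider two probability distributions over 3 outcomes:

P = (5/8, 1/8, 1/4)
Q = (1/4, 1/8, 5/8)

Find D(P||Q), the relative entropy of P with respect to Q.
D(P||Q) = Σ P(i) log₂(P(i)/Q(i))
  i=0: (5/8) × log₂((5/8)/(1/4)) = (5/8) × log₂(5/2) = 0.8262
  i=1: (1/8) × log₂((1/8)/(1/8)) = (1/8) × log₂(1) = 0.0000
  i=2: (1/4) × log₂((1/4)/(5/8)) = (1/4) × log₂(2/5) = -0.3305
D(P||Q) = 0.8262 + 0.0000 - 0.3305
  = 0.4957 bits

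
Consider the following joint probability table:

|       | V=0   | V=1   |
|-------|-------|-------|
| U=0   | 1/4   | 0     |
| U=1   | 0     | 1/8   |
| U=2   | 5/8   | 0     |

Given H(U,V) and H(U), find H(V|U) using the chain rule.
From the chain rule: H(U,V) = H(U) + H(V|U)
Therefore: H(V|U) = H(U,V) - H(U)

H(U,V) = -[(1/4)·log₂(1/4) + (1/8)·log₂(1/8) + (5/8)·log₂(5/8)]
  = 0.5000 + 0.3750 + 0.4238
  = 1.2988 bits
Marginal P(U) (row sums):
  P(U=0) = 1/4 + 0 = 1/4
  P(U=1) = 0 + 1/8 = 1/8
  P(U=2) = 5/8 + 0 = 5/8
H(U) = -[(1/4)·log₂(1/4) + (1/8)·log₂(1/8) + (5/8)·log₂(5/8)]
  = 0.5000 + 0.3750 + 0.4238
  = 1.2988 bits

H(V|U) = 1.2988 - 1.2988 = 0.0000 bits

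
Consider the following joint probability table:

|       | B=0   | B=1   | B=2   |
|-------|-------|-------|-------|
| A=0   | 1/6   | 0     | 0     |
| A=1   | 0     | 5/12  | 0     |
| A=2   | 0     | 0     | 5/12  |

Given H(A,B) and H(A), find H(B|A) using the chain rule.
From the chain rule: H(A,B) = H(A) + H(B|A)
Therefore: H(B|A) = H(A,B) - H(A)

H(A,B) = -[(1/6)·log₂(1/6) + (5/12)·log₂(5/12) + (5/12)·log₂(5/12)]
  = 0.4308 + 0.5263 + 0.5263
  = 1.4834 bits
Marginal P(A) (row sums):
  P(A=0) = 1/6 + 0 + 0 = 1/6
  P(A=1) = 0 + 5/12 + 0 = 5/12
  P(A=2) = 0 + 0 + 5/12 = 5/12
H(A) = -[(1/6)·log₂(1/6) + (5/12)·log₂(5/12) + (5/12)·log₂(5/12)]
  = 0.4308 + 0.5263 + 0.5263
  = 1.4834 bits

H(B|A) = 1.4834 - 1.4834 = 0.0000 bits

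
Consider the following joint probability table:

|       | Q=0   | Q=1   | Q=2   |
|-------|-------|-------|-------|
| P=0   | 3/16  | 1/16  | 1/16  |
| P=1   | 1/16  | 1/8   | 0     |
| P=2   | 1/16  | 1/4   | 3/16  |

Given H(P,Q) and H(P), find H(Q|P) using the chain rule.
From the chain rule: H(P,Q) = H(P) + H(Q|P)
Therefore: H(Q|P) = H(P,Q) - H(P)

H(P,Q) = -[(3/16)·log₂(3/16) + (1/16)·log₂(1/16) + (1/16)·log₂(1/16) + (1/16)·log₂(1/16) + (1/8)·log₂(1/8) + (1/16)·log₂(1/16) + (1/4)·log₂(1/4) + (3/16)·log₂(3/16)]
  = 0.4528 + 0.2500 + 0.2500 + 0.2500 + 0.3750 + 0.2500 + 0.5000 + 0.4528
  = 2.7806 bits
Marginal P(P) (row sums):
  P(P=0) = 3/16 + 1/16 + 1/16 = 5/16
  P(P=1) = 1/16 + 1/8 + 0 = 3/16
  P(P=2) = 1/16 + 1/4 + 3/16 = 1/2
H(P) = -[(5/16)·log₂(5/16) + (3/16)·log₂(3/16) + (1/2)·log₂(1/2)]
  = 0.5244 + 0.4528 + 0.5000
  = 1.4772 bits

H(Q|P) = 2.7806 - 1.4772 = 1.3034 bits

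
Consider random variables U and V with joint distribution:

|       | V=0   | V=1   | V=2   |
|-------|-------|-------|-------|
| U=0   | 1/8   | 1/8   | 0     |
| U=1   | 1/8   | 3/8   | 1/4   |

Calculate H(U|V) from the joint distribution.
Marginal P(V) (column sums):
  P(V=0) = 1/8 + 1/8 = 1/4
  P(V=1) = 1/8 + 3/8 = 1/2
  P(V=2) = 0 + 1/4 = 1/4

H(U|V) = -Σ P(U,V)·log₂ P(U|V), where P(U|V) = P(U,V) / P(V)
  (cells with P(U,V) = 0 contribute 0)
  (U=0,V=0): P(U|V) = (1/8)/(1/4) = 1/2;  -(1/8)·log₂(1/2) = 0.1250
  (U=0,V=1): P(U|V) = (1/8)/(1/2) = 1/4;  -(1/8)·log₂(1/4) = 0.2500
  (U=1,V=0): P(U|V) = (1/8)/(1/4) = 1/2;  -(1/8)·log₂(1/2) = 0.1250
  (U=1,V=1): P(U|V) = (3/8)/(1/2) = 3/4;  -(3/8)·log₂(3/4) = 0.1556
  (U=1,V=2): P(U|V) = (1/4)/(1/4) = 1;  -(1/4)·log₂(1) = 0.0000
H(U|V) = 0.1250 + 0.2500 + 0.1250 + 0.1556 + 0.0000
  = 0.6556 bits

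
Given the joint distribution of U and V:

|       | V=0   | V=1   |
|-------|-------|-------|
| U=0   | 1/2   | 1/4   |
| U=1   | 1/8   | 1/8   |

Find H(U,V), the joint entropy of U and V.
H(U,V) = -Σ P(U,V) log₂ P(U,V), summed over the non-zero cells:
H(U,V) = -[(1/2)·log₂(1/2) + (1/4)·log₂(1/4) + (1/8)·log₂(1/8) + (1/8)·log₂(1/8)]
  = 0.5000 + 0.5000 + 0.3750 + 0.3750
  = 1.7500 bits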